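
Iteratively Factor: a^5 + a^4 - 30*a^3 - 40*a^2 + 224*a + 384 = (a - 4)*(a^4 + 5*a^3 - 10*a^2 - 80*a - 96) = (a - 4)*(a + 4)*(a^3 + a^2 - 14*a - 24) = (a - 4)*(a + 3)*(a + 4)*(a^2 - 2*a - 8) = (a - 4)*(a + 2)*(a + 3)*(a + 4)*(a - 4)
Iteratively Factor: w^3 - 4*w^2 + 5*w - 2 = (w - 2)*(w^2 - 2*w + 1) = (w - 2)*(w - 1)*(w - 1)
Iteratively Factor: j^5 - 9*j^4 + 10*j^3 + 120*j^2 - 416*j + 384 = (j - 4)*(j^4 - 5*j^3 - 10*j^2 + 80*j - 96) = (j - 4)*(j - 3)*(j^3 - 2*j^2 - 16*j + 32) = (j - 4)*(j - 3)*(j - 2)*(j^2 - 16) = (j - 4)*(j - 3)*(j - 2)*(j + 4)*(j - 4)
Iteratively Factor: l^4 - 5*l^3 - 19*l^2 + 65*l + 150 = (l + 3)*(l^3 - 8*l^2 + 5*l + 50) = (l - 5)*(l + 3)*(l^2 - 3*l - 10) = (l - 5)^2*(l + 3)*(l + 2)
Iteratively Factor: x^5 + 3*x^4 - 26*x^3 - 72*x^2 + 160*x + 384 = (x - 4)*(x^4 + 7*x^3 + 2*x^2 - 64*x - 96) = (x - 4)*(x + 4)*(x^3 + 3*x^2 - 10*x - 24) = (x - 4)*(x + 4)^2*(x^2 - x - 6) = (x - 4)*(x + 2)*(x + 4)^2*(x - 3)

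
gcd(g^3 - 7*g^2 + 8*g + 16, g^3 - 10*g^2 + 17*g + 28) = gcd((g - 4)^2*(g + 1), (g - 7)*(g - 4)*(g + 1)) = g^2 - 3*g - 4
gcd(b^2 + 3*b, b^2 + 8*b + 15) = b + 3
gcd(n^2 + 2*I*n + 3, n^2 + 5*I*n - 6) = n + 3*I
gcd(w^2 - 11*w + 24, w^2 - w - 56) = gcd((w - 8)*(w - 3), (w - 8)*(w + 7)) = w - 8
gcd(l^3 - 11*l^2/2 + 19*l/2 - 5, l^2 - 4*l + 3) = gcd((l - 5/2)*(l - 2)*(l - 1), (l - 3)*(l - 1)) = l - 1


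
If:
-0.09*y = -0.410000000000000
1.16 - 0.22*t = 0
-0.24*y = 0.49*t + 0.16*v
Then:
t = 5.27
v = -22.98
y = 4.56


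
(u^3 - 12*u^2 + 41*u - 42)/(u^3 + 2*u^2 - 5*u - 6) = (u^2 - 10*u + 21)/(u^2 + 4*u + 3)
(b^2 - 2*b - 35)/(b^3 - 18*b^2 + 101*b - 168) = (b + 5)/(b^2 - 11*b + 24)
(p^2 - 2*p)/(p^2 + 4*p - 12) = p/(p + 6)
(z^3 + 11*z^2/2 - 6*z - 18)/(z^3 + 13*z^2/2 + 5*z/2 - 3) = (2*z^2 - z - 6)/(2*z^2 + z - 1)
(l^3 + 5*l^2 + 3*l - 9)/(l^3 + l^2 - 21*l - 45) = (l - 1)/(l - 5)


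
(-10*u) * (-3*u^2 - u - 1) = 30*u^3 + 10*u^2 + 10*u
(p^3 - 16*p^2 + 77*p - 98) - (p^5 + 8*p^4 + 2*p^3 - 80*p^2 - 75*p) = -p^5 - 8*p^4 - p^3 + 64*p^2 + 152*p - 98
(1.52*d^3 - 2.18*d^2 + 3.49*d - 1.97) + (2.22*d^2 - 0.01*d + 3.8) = 1.52*d^3 + 0.04*d^2 + 3.48*d + 1.83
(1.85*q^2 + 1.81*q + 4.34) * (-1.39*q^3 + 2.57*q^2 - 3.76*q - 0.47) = -2.5715*q^5 + 2.2386*q^4 - 8.3369*q^3 + 3.4787*q^2 - 17.1691*q - 2.0398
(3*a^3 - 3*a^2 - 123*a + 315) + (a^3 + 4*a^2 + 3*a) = 4*a^3 + a^2 - 120*a + 315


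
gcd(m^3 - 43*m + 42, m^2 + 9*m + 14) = m + 7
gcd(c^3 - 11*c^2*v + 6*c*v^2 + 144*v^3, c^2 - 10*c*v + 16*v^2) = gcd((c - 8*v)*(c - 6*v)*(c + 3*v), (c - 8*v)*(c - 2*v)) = -c + 8*v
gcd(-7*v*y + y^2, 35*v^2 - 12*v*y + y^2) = -7*v + y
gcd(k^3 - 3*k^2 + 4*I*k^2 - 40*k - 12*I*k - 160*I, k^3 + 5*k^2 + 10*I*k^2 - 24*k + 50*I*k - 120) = k^2 + k*(5 + 4*I) + 20*I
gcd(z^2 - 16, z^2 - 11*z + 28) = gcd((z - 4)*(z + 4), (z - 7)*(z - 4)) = z - 4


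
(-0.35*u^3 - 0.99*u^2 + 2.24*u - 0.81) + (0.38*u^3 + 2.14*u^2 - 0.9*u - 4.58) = 0.03*u^3 + 1.15*u^2 + 1.34*u - 5.39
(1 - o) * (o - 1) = -o^2 + 2*o - 1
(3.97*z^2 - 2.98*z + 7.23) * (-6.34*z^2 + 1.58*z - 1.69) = -25.1698*z^4 + 25.1658*z^3 - 57.2559*z^2 + 16.4596*z - 12.2187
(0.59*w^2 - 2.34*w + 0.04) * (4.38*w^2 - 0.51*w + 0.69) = 2.5842*w^4 - 10.5501*w^3 + 1.7757*w^2 - 1.635*w + 0.0276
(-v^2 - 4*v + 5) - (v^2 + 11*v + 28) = -2*v^2 - 15*v - 23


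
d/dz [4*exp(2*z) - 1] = 8*exp(2*z)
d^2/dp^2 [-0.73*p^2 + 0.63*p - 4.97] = -1.46000000000000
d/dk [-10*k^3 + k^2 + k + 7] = -30*k^2 + 2*k + 1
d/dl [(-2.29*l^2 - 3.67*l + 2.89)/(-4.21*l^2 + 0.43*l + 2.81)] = (-16.4354*l^2 + 11.464*l - 11.5554)/(17.7241*l^4 - 3.6206*l^3 - 23.4753*l^2 + 2.4166*l + 7.8961)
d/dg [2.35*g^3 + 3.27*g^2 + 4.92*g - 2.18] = 7.05*g^2 + 6.54*g + 4.92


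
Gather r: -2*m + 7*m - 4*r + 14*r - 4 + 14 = 5*m + 10*r + 10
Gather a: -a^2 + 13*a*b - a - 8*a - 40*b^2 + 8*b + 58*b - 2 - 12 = -a^2 + a*(13*b - 9) - 40*b^2 + 66*b - 14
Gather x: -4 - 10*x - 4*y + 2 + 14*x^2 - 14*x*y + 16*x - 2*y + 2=14*x^2 + x*(6 - 14*y) - 6*y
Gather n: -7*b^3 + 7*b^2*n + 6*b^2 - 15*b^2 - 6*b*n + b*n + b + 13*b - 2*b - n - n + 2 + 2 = -7*b^3 - 9*b^2 + 12*b + n*(7*b^2 - 5*b - 2) + 4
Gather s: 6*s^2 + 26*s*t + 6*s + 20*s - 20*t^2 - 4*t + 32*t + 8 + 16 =6*s^2 + s*(26*t + 26) - 20*t^2 + 28*t + 24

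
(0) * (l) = 0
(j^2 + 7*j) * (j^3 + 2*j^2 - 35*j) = j^5 + 9*j^4 - 21*j^3 - 245*j^2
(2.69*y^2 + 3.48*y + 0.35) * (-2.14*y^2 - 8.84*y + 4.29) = -5.7566*y^4 - 31.2268*y^3 - 19.9721*y^2 + 11.8352*y + 1.5015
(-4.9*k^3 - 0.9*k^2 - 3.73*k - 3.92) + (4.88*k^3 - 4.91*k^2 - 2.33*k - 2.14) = -0.0200000000000005*k^3 - 5.81*k^2 - 6.06*k - 6.06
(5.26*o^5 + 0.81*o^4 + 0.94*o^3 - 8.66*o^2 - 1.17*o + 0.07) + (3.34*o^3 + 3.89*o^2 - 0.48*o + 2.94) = 5.26*o^5 + 0.81*o^4 + 4.28*o^3 - 4.77*o^2 - 1.65*o + 3.01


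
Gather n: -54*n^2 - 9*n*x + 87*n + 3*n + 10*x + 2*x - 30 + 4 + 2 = -54*n^2 + n*(90 - 9*x) + 12*x - 24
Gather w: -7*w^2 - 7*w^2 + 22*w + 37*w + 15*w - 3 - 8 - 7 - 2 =-14*w^2 + 74*w - 20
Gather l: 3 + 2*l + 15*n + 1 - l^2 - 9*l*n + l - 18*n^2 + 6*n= -l^2 + l*(3 - 9*n) - 18*n^2 + 21*n + 4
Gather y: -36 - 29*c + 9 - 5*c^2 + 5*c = -5*c^2 - 24*c - 27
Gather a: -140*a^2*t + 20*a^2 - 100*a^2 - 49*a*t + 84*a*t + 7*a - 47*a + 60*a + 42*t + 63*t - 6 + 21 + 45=a^2*(-140*t - 80) + a*(35*t + 20) + 105*t + 60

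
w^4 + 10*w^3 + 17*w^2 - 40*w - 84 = (w - 2)*(w + 2)*(w + 3)*(w + 7)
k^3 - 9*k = k*(k - 3)*(k + 3)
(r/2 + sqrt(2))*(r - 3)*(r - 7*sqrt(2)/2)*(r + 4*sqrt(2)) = r^4/2 - 3*r^3/2 + 5*sqrt(2)*r^3/4 - 13*r^2 - 15*sqrt(2)*r^2/4 - 28*sqrt(2)*r + 39*r + 84*sqrt(2)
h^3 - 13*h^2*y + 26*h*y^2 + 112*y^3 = (h - 8*y)*(h - 7*y)*(h + 2*y)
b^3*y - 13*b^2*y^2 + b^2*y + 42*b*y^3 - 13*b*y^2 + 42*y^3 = (b - 7*y)*(b - 6*y)*(b*y + y)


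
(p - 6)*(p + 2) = p^2 - 4*p - 12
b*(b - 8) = b^2 - 8*b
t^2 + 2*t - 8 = (t - 2)*(t + 4)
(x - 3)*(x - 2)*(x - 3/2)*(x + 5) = x^4 - 3*x^3/2 - 19*x^2 + 117*x/2 - 45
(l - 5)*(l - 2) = l^2 - 7*l + 10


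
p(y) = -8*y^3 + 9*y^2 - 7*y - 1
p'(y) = -24*y^2 + 18*y - 7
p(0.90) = -5.84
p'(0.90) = -10.24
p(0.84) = -5.27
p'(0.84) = -8.81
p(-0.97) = 21.56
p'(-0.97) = -47.04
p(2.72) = -114.44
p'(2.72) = -135.60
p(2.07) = -47.88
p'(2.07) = -72.58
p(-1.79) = 86.25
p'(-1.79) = -116.12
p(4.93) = -775.35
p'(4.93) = -501.58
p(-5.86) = 1958.92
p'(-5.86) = -936.63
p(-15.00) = 29129.00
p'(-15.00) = -5677.00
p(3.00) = -157.00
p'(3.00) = -169.00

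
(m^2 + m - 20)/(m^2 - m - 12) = (m + 5)/(m + 3)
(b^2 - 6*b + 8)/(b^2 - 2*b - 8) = (b - 2)/(b + 2)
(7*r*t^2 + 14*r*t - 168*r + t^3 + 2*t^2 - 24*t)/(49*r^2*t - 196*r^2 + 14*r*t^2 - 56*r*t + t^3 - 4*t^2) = (t + 6)/(7*r + t)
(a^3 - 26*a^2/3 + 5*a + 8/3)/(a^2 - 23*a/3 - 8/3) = a - 1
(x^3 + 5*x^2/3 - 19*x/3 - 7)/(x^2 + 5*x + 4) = (x^2 + 2*x/3 - 7)/(x + 4)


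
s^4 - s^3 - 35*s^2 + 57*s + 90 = (s - 5)*(s - 3)*(s + 1)*(s + 6)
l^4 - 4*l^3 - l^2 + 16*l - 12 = (l - 3)*(l - 2)*(l - 1)*(l + 2)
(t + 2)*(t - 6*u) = t^2 - 6*t*u + 2*t - 12*u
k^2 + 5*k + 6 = (k + 2)*(k + 3)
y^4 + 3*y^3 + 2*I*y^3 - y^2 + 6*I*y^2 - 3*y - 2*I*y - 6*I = (y - 1)*(y + 1)*(y + 3)*(y + 2*I)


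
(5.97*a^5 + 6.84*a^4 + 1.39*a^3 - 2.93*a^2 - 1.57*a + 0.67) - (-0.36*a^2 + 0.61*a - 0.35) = 5.97*a^5 + 6.84*a^4 + 1.39*a^3 - 2.57*a^2 - 2.18*a + 1.02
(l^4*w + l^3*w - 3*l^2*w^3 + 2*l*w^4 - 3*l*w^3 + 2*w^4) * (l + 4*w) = l^5*w + 4*l^4*w^2 + l^4*w - 3*l^3*w^3 + 4*l^3*w^2 - 10*l^2*w^4 - 3*l^2*w^3 + 8*l*w^5 - 10*l*w^4 + 8*w^5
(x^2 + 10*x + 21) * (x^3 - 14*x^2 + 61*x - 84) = x^5 - 4*x^4 - 58*x^3 + 232*x^2 + 441*x - 1764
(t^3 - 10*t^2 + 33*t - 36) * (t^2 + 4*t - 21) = t^5 - 6*t^4 - 28*t^3 + 306*t^2 - 837*t + 756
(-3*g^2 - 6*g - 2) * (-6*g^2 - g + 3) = 18*g^4 + 39*g^3 + 9*g^2 - 16*g - 6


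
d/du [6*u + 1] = 6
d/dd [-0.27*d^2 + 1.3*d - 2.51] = 1.3 - 0.54*d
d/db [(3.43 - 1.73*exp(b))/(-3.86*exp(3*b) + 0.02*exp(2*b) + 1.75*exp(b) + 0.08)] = (-13.3556*exp(3*b) + 39.754*exp(2*b) - 0.1372*exp(b) - 6.1409)*exp(b)/(14.8996*exp(6*b) - 0.1544*exp(5*b) - 13.5096*exp(4*b) - 0.5476*exp(3*b) + 3.0657*exp(2*b) + 0.28*exp(b) + 0.0064)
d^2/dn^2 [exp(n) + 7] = exp(n)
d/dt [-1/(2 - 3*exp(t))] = -3*exp(t)/(3*exp(t) - 2)^2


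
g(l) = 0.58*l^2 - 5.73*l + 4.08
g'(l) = 1.16*l - 5.73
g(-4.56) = 42.27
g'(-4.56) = -11.02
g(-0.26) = 5.61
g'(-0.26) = -6.03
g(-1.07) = 10.88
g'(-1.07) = -6.97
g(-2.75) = 24.22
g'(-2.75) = -8.92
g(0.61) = 0.80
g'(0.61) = -5.02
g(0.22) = 2.85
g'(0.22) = -5.47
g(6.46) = -8.73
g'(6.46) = 1.76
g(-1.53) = 14.20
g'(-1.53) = -7.50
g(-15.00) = 220.53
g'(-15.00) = -23.13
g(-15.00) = 220.53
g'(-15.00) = -23.13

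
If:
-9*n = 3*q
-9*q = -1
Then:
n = -1/27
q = 1/9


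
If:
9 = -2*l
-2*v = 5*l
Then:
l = -9/2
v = 45/4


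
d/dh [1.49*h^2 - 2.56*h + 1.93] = 2.98*h - 2.56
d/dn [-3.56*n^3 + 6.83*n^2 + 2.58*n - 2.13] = -10.68*n^2 + 13.66*n + 2.58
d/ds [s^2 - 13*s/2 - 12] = 2*s - 13/2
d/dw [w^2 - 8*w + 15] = 2*w - 8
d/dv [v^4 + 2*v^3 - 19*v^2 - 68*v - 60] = 4*v^3 + 6*v^2 - 38*v - 68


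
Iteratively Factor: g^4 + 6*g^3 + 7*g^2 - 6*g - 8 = (g + 2)*(g^3 + 4*g^2 - g - 4) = (g + 2)*(g + 4)*(g^2 - 1) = (g + 1)*(g + 2)*(g + 4)*(g - 1)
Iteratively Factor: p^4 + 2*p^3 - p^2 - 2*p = (p - 1)*(p^3 + 3*p^2 + 2*p) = (p - 1)*(p + 1)*(p^2 + 2*p) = (p - 1)*(p + 1)*(p + 2)*(p)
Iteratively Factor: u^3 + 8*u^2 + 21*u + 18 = (u + 2)*(u^2 + 6*u + 9) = (u + 2)*(u + 3)*(u + 3)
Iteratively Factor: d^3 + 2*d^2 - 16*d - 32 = (d + 4)*(d^2 - 2*d - 8) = (d + 2)*(d + 4)*(d - 4)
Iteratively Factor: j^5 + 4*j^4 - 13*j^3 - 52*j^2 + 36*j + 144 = (j - 2)*(j^4 + 6*j^3 - j^2 - 54*j - 72) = (j - 2)*(j + 4)*(j^3 + 2*j^2 - 9*j - 18) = (j - 2)*(j + 2)*(j + 4)*(j^2 - 9) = (j - 2)*(j + 2)*(j + 3)*(j + 4)*(j - 3)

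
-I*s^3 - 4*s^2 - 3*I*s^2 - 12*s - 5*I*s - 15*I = (s + 3)*(s - 5*I)*(-I*s + 1)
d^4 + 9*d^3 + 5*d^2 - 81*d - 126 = (d - 3)*(d + 2)*(d + 3)*(d + 7)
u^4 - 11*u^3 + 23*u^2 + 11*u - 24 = (u - 8)*(u - 3)*(u - 1)*(u + 1)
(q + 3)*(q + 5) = q^2 + 8*q + 15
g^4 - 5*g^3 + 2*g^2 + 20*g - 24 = (g - 3)*(g - 2)^2*(g + 2)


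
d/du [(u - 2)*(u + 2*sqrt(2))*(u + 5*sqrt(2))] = 3*u^2 - 4*u + 14*sqrt(2)*u - 14*sqrt(2) + 20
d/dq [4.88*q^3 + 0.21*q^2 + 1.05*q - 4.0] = 14.64*q^2 + 0.42*q + 1.05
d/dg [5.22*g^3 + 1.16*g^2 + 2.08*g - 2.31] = 15.66*g^2 + 2.32*g + 2.08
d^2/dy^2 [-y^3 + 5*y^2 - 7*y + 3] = 10 - 6*y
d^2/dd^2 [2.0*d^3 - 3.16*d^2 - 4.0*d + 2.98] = 12.0*d - 6.32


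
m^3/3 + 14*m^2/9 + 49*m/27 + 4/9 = (m/3 + 1)*(m + 1/3)*(m + 4/3)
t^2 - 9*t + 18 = (t - 6)*(t - 3)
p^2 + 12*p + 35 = (p + 5)*(p + 7)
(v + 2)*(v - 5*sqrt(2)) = v^2 - 5*sqrt(2)*v + 2*v - 10*sqrt(2)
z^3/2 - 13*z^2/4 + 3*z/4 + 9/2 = (z/2 + 1/2)*(z - 6)*(z - 3/2)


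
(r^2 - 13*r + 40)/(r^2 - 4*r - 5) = (r - 8)/(r + 1)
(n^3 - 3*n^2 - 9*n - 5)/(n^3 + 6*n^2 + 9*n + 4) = (n - 5)/(n + 4)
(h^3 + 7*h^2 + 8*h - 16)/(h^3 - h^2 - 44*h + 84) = (h^3 + 7*h^2 + 8*h - 16)/(h^3 - h^2 - 44*h + 84)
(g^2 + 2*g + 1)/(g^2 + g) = (g + 1)/g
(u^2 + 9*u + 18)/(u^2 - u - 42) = (u + 3)/(u - 7)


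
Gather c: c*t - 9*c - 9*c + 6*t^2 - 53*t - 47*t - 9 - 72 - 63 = c*(t - 18) + 6*t^2 - 100*t - 144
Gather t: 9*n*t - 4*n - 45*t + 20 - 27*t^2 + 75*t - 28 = -4*n - 27*t^2 + t*(9*n + 30) - 8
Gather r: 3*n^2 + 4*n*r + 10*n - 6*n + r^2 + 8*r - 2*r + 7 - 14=3*n^2 + 4*n + r^2 + r*(4*n + 6) - 7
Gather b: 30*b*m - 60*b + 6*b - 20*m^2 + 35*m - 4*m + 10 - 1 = b*(30*m - 54) - 20*m^2 + 31*m + 9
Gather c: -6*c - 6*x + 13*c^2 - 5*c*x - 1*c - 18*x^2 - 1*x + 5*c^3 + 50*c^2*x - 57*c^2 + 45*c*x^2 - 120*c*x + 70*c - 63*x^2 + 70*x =5*c^3 + c^2*(50*x - 44) + c*(45*x^2 - 125*x + 63) - 81*x^2 + 63*x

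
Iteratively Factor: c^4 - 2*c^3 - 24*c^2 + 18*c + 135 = (c + 3)*(c^3 - 5*c^2 - 9*c + 45) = (c - 3)*(c + 3)*(c^2 - 2*c - 15) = (c - 5)*(c - 3)*(c + 3)*(c + 3)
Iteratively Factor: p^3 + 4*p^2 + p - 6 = (p + 2)*(p^2 + 2*p - 3) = (p + 2)*(p + 3)*(p - 1)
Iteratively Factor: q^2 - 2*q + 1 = (q - 1)*(q - 1)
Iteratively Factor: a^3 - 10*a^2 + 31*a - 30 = (a - 2)*(a^2 - 8*a + 15) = (a - 5)*(a - 2)*(a - 3)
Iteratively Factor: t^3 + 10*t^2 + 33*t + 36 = (t + 3)*(t^2 + 7*t + 12) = (t + 3)*(t + 4)*(t + 3)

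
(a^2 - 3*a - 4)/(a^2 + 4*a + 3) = (a - 4)/(a + 3)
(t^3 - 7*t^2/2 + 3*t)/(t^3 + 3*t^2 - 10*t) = (t - 3/2)/(t + 5)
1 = 1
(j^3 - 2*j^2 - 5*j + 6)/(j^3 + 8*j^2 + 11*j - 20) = (j^2 - j - 6)/(j^2 + 9*j + 20)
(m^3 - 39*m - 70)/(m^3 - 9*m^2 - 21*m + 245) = (m + 2)/(m - 7)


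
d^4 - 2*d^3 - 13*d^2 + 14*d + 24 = (d - 4)*(d - 2)*(d + 1)*(d + 3)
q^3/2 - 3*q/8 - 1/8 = (q/2 + 1/4)*(q - 1)*(q + 1/2)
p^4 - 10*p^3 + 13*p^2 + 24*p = p*(p - 8)*(p - 3)*(p + 1)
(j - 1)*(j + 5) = j^2 + 4*j - 5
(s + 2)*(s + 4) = s^2 + 6*s + 8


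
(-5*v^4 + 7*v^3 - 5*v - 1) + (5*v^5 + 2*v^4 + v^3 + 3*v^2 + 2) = 5*v^5 - 3*v^4 + 8*v^3 + 3*v^2 - 5*v + 1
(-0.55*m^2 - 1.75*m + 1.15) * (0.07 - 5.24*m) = 2.882*m^3 + 9.1315*m^2 - 6.1485*m + 0.0805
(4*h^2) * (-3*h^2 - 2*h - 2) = -12*h^4 - 8*h^3 - 8*h^2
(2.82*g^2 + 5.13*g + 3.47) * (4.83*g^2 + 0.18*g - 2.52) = 13.6206*g^4 + 25.2855*g^3 + 10.5771*g^2 - 12.303*g - 8.7444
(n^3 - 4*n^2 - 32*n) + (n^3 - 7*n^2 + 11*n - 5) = 2*n^3 - 11*n^2 - 21*n - 5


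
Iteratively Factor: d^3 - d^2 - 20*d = (d + 4)*(d^2 - 5*d) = (d - 5)*(d + 4)*(d)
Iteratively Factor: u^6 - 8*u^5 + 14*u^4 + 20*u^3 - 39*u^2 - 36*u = (u + 1)*(u^5 - 9*u^4 + 23*u^3 - 3*u^2 - 36*u) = (u + 1)^2*(u^4 - 10*u^3 + 33*u^2 - 36*u) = u*(u + 1)^2*(u^3 - 10*u^2 + 33*u - 36) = u*(u - 3)*(u + 1)^2*(u^2 - 7*u + 12) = u*(u - 3)^2*(u + 1)^2*(u - 4)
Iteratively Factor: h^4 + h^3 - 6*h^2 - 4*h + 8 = (h + 2)*(h^3 - h^2 - 4*h + 4) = (h - 2)*(h + 2)*(h^2 + h - 2) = (h - 2)*(h - 1)*(h + 2)*(h + 2)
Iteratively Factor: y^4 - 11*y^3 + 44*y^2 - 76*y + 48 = (y - 2)*(y^3 - 9*y^2 + 26*y - 24) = (y - 3)*(y - 2)*(y^2 - 6*y + 8) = (y - 4)*(y - 3)*(y - 2)*(y - 2)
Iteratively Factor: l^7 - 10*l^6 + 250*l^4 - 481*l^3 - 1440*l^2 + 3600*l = (l + 4)*(l^6 - 14*l^5 + 56*l^4 + 26*l^3 - 585*l^2 + 900*l) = (l - 4)*(l + 4)*(l^5 - 10*l^4 + 16*l^3 + 90*l^2 - 225*l) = (l - 4)*(l - 3)*(l + 4)*(l^4 - 7*l^3 - 5*l^2 + 75*l) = (l - 5)*(l - 4)*(l - 3)*(l + 4)*(l^3 - 2*l^2 - 15*l) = (l - 5)^2*(l - 4)*(l - 3)*(l + 4)*(l^2 + 3*l) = l*(l - 5)^2*(l - 4)*(l - 3)*(l + 4)*(l + 3)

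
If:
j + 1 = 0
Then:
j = -1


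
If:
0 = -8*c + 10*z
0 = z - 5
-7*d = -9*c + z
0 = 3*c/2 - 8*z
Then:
No Solution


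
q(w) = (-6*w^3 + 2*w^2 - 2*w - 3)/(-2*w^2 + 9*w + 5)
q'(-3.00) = 2.00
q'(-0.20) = 1.36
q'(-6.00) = 2.47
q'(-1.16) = 1.45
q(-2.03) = -2.77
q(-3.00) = -4.58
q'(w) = (4*w - 9)*(-6*w^3 + 2*w^2 - 2*w - 3)/(-2*w^2 + 9*w + 5)^2 + (-18*w^2 + 4*w - 2)/(-2*w^2 + 9*w + 5)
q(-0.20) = -0.79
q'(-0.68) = 3.10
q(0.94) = -0.69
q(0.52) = -0.48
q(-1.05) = -1.24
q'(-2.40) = 1.84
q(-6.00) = -11.38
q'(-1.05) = 1.45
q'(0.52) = -0.16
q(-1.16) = -1.40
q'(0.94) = -0.90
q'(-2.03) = 1.72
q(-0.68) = -0.57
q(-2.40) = -3.42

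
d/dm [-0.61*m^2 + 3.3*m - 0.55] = 3.3 - 1.22*m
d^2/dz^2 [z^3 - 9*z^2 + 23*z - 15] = 6*z - 18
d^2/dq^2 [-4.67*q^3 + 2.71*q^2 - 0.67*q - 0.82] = 5.42 - 28.02*q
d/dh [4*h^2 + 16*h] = 8*h + 16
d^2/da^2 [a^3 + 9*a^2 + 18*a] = 6*a + 18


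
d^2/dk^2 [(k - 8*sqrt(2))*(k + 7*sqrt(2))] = 2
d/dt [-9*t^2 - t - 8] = -18*t - 1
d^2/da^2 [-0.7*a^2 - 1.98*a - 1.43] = -1.40000000000000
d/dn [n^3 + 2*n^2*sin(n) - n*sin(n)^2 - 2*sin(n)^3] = 2*n^2*cos(n) + 3*n^2 + 4*n*sin(n) - n*sin(2*n) - 6*sin(n)^2*cos(n) - sin(n)^2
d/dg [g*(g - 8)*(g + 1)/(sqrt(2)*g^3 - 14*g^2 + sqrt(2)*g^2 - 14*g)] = (-7 + 4*sqrt(2))/(g^2 - 14*sqrt(2)*g + 98)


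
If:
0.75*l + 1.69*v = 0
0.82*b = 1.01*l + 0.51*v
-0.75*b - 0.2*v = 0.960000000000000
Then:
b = -1.46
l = -1.53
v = 0.68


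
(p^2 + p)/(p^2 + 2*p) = (p + 1)/(p + 2)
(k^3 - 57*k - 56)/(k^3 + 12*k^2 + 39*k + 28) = (k - 8)/(k + 4)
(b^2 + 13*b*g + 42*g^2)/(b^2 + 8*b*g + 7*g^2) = (b + 6*g)/(b + g)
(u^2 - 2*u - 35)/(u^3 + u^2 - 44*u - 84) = (u + 5)/(u^2 + 8*u + 12)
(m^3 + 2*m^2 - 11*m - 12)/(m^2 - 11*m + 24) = (m^2 + 5*m + 4)/(m - 8)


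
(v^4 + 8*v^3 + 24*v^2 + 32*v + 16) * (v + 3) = v^5 + 11*v^4 + 48*v^3 + 104*v^2 + 112*v + 48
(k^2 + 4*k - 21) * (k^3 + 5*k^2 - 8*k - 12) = k^5 + 9*k^4 - 9*k^3 - 149*k^2 + 120*k + 252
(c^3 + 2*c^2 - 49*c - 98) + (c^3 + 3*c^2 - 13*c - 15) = 2*c^3 + 5*c^2 - 62*c - 113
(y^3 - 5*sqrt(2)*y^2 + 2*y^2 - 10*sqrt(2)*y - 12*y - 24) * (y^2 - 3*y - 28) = y^5 - 5*sqrt(2)*y^4 - y^4 - 46*y^3 + 5*sqrt(2)*y^3 - 44*y^2 + 170*sqrt(2)*y^2 + 280*sqrt(2)*y + 408*y + 672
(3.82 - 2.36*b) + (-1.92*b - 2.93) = 0.89 - 4.28*b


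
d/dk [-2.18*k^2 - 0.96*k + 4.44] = -4.36*k - 0.96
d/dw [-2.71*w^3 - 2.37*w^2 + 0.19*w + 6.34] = -8.13*w^2 - 4.74*w + 0.19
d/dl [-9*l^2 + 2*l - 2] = 2 - 18*l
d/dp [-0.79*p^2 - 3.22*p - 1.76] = -1.58*p - 3.22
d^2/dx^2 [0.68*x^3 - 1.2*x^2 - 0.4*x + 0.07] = 4.08*x - 2.4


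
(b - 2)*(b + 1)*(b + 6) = b^3 + 5*b^2 - 8*b - 12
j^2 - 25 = (j - 5)*(j + 5)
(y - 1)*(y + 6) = y^2 + 5*y - 6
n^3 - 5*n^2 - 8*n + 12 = (n - 6)*(n - 1)*(n + 2)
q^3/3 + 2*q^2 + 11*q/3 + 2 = (q/3 + 1/3)*(q + 2)*(q + 3)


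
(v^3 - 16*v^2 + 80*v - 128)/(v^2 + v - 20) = (v^2 - 12*v + 32)/(v + 5)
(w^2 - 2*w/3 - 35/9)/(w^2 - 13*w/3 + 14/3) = (w + 5/3)/(w - 2)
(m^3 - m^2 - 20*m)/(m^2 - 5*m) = m + 4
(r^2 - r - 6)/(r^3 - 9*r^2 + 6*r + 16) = (r^2 - r - 6)/(r^3 - 9*r^2 + 6*r + 16)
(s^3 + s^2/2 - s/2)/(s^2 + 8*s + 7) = s*(2*s - 1)/(2*(s + 7))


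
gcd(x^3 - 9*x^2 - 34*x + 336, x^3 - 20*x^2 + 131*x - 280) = x^2 - 15*x + 56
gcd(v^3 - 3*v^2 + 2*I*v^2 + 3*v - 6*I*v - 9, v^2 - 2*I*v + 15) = v + 3*I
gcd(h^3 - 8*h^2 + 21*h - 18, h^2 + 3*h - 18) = h - 3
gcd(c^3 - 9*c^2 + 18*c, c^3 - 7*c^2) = c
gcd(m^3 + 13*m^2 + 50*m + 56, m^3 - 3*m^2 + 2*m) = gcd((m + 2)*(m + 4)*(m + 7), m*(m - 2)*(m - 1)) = 1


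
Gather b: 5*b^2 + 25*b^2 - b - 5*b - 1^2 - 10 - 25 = 30*b^2 - 6*b - 36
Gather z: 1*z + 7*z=8*z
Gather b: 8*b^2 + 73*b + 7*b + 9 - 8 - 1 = 8*b^2 + 80*b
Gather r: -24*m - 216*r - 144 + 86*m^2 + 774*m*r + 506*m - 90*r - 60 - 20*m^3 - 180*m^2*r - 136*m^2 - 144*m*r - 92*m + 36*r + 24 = -20*m^3 - 50*m^2 + 390*m + r*(-180*m^2 + 630*m - 270) - 180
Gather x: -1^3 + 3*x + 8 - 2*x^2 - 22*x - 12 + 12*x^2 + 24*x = 10*x^2 + 5*x - 5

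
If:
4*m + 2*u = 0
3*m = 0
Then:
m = 0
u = 0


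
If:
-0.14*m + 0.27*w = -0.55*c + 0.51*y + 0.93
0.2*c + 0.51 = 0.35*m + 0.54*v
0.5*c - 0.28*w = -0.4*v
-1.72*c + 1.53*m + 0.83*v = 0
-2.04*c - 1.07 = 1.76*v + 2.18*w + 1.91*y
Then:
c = -1.30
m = -2.64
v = 2.17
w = 0.79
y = -2.08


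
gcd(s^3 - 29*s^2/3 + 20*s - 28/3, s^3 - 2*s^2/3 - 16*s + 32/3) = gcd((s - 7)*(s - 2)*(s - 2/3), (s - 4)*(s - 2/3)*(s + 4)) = s - 2/3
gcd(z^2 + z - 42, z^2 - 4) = 1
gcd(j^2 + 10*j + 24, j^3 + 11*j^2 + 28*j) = j + 4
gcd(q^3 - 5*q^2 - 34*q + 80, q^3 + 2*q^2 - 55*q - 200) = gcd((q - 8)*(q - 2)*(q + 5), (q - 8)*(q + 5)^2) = q^2 - 3*q - 40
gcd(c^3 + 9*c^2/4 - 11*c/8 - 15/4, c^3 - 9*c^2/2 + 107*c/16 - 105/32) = c - 5/4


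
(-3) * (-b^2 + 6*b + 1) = 3*b^2 - 18*b - 3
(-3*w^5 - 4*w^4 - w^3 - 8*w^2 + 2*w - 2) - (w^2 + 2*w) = -3*w^5 - 4*w^4 - w^3 - 9*w^2 - 2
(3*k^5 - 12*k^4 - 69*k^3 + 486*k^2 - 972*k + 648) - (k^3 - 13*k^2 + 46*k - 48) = 3*k^5 - 12*k^4 - 70*k^3 + 499*k^2 - 1018*k + 696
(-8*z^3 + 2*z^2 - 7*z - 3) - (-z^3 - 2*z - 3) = -7*z^3 + 2*z^2 - 5*z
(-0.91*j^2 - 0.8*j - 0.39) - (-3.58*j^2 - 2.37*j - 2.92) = 2.67*j^2 + 1.57*j + 2.53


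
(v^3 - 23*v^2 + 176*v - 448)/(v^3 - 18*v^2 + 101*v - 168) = (v - 8)/(v - 3)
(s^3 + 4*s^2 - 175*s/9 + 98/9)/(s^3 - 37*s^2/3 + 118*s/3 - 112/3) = (3*s^2 + 19*s - 14)/(3*(s^2 - 10*s + 16))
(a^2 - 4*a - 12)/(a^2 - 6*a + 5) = (a^2 - 4*a - 12)/(a^2 - 6*a + 5)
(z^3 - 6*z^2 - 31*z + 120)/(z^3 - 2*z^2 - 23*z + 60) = (z - 8)/(z - 4)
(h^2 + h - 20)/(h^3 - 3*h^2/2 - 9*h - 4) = 2*(h + 5)/(2*h^2 + 5*h + 2)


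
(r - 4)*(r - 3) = r^2 - 7*r + 12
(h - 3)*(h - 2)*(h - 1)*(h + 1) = h^4 - 5*h^3 + 5*h^2 + 5*h - 6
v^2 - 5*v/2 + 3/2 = (v - 3/2)*(v - 1)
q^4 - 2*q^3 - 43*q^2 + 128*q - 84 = (q - 6)*(q - 2)*(q - 1)*(q + 7)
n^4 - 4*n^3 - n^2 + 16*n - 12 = (n - 3)*(n - 2)*(n - 1)*(n + 2)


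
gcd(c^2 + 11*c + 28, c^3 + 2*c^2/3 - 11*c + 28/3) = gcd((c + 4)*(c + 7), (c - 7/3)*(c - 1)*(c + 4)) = c + 4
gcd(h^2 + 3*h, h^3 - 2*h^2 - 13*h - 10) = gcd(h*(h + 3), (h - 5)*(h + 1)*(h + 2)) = 1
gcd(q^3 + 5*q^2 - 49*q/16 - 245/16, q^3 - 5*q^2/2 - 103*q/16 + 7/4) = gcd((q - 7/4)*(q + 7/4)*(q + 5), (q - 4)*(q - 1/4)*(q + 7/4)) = q + 7/4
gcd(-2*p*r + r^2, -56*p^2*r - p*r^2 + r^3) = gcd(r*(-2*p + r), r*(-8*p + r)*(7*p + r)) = r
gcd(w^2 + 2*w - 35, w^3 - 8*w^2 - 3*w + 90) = w - 5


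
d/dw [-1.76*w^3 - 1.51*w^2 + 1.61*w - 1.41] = -5.28*w^2 - 3.02*w + 1.61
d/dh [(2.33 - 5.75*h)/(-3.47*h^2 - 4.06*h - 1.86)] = (-19.9525*h^2 + 16.1702*h + 20.1548)/(12.0409*h^4 + 28.1764*h^3 + 29.392*h^2 + 15.1032*h + 3.4596)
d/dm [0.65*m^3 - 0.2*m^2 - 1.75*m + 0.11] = 1.95*m^2 - 0.4*m - 1.75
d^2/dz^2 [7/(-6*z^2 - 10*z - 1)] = 28*(18*z^2 + 30*z - 2*(6*z + 5)^2 + 3)/(6*z^2 + 10*z + 1)^3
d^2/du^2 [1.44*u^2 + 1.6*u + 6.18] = 2.88000000000000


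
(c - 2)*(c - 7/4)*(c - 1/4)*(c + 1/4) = c^4 - 15*c^3/4 + 55*c^2/16 + 15*c/64 - 7/32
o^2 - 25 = (o - 5)*(o + 5)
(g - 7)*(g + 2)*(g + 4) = g^3 - g^2 - 34*g - 56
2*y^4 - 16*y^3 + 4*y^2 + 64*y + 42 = (y - 7)*(y - 3)*(sqrt(2)*y + sqrt(2))^2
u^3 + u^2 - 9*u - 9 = (u - 3)*(u + 1)*(u + 3)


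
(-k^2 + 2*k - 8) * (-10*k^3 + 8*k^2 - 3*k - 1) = 10*k^5 - 28*k^4 + 99*k^3 - 69*k^2 + 22*k + 8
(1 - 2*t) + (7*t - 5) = 5*t - 4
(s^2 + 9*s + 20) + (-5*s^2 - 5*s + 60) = -4*s^2 + 4*s + 80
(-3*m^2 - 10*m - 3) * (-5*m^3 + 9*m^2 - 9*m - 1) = 15*m^5 + 23*m^4 - 48*m^3 + 66*m^2 + 37*m + 3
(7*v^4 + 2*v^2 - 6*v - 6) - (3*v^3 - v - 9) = 7*v^4 - 3*v^3 + 2*v^2 - 5*v + 3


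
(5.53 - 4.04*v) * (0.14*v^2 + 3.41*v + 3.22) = -0.5656*v^3 - 13.0022*v^2 + 5.8485*v + 17.8066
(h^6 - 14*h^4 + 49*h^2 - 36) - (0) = h^6 - 14*h^4 + 49*h^2 - 36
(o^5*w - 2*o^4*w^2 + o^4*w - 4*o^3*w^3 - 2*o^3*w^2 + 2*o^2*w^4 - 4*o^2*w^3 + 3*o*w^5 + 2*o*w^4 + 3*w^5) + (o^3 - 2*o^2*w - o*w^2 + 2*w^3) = o^5*w - 2*o^4*w^2 + o^4*w - 4*o^3*w^3 - 2*o^3*w^2 + o^3 + 2*o^2*w^4 - 4*o^2*w^3 - 2*o^2*w + 3*o*w^5 + 2*o*w^4 - o*w^2 + 3*w^5 + 2*w^3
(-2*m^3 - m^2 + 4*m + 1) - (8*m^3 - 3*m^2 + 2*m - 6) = -10*m^3 + 2*m^2 + 2*m + 7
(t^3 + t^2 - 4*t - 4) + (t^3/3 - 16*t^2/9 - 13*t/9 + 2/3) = 4*t^3/3 - 7*t^2/9 - 49*t/9 - 10/3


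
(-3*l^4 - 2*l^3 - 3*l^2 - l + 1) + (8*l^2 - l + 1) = -3*l^4 - 2*l^3 + 5*l^2 - 2*l + 2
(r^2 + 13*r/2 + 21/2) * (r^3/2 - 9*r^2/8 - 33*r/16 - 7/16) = r^5/2 + 17*r^4/8 - 33*r^3/8 - 821*r^2/32 - 49*r/2 - 147/32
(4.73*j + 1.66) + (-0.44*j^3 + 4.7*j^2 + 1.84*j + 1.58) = -0.44*j^3 + 4.7*j^2 + 6.57*j + 3.24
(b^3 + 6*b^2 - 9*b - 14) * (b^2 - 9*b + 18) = b^5 - 3*b^4 - 45*b^3 + 175*b^2 - 36*b - 252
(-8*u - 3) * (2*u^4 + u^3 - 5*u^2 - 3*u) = -16*u^5 - 14*u^4 + 37*u^3 + 39*u^2 + 9*u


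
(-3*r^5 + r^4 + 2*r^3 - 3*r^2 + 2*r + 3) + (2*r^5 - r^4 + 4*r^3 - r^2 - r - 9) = -r^5 + 6*r^3 - 4*r^2 + r - 6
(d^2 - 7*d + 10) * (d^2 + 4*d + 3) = d^4 - 3*d^3 - 15*d^2 + 19*d + 30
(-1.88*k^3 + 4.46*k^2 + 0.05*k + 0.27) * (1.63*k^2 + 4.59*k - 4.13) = -3.0644*k^5 - 1.3594*k^4 + 28.3173*k^3 - 17.7502*k^2 + 1.0328*k - 1.1151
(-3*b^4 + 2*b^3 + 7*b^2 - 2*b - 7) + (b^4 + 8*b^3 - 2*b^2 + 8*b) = -2*b^4 + 10*b^3 + 5*b^2 + 6*b - 7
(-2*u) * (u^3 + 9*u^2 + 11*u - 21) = -2*u^4 - 18*u^3 - 22*u^2 + 42*u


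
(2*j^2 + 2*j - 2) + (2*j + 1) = 2*j^2 + 4*j - 1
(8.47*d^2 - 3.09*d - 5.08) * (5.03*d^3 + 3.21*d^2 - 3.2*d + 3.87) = 42.6041*d^5 + 11.646*d^4 - 62.5753*d^3 + 26.3601*d^2 + 4.2977*d - 19.6596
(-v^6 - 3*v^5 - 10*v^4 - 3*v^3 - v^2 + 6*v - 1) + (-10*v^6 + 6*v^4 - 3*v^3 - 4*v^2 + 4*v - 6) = -11*v^6 - 3*v^5 - 4*v^4 - 6*v^3 - 5*v^2 + 10*v - 7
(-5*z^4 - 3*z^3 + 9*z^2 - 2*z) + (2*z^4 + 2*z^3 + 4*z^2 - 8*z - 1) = -3*z^4 - z^3 + 13*z^2 - 10*z - 1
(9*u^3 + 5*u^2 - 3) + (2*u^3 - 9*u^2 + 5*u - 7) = 11*u^3 - 4*u^2 + 5*u - 10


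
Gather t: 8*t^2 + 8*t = 8*t^2 + 8*t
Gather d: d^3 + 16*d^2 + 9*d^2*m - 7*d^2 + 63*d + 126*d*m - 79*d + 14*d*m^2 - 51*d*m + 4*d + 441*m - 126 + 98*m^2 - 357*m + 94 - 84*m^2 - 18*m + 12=d^3 + d^2*(9*m + 9) + d*(14*m^2 + 75*m - 12) + 14*m^2 + 66*m - 20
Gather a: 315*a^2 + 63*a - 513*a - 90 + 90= 315*a^2 - 450*a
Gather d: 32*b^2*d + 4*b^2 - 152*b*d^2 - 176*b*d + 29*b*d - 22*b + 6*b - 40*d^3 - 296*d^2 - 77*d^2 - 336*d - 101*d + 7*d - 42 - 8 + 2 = 4*b^2 - 16*b - 40*d^3 + d^2*(-152*b - 373) + d*(32*b^2 - 147*b - 430) - 48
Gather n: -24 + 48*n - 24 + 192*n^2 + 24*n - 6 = 192*n^2 + 72*n - 54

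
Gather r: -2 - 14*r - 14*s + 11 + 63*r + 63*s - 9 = 49*r + 49*s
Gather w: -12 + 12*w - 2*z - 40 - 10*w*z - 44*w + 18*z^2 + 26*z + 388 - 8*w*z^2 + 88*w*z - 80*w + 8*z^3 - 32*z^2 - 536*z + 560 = w*(-8*z^2 + 78*z - 112) + 8*z^3 - 14*z^2 - 512*z + 896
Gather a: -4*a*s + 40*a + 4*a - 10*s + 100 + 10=a*(44 - 4*s) - 10*s + 110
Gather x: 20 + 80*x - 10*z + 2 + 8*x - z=88*x - 11*z + 22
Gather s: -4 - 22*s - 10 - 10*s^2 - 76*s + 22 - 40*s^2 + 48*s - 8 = -50*s^2 - 50*s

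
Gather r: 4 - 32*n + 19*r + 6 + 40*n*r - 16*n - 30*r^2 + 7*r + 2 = -48*n - 30*r^2 + r*(40*n + 26) + 12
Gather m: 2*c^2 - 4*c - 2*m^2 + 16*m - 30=2*c^2 - 4*c - 2*m^2 + 16*m - 30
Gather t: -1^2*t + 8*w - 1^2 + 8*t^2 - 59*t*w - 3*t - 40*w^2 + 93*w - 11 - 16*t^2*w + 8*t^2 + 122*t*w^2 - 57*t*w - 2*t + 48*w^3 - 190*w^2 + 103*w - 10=t^2*(16 - 16*w) + t*(122*w^2 - 116*w - 6) + 48*w^3 - 230*w^2 + 204*w - 22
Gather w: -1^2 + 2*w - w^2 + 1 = -w^2 + 2*w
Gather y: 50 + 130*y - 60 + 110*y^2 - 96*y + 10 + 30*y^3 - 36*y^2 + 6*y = 30*y^3 + 74*y^2 + 40*y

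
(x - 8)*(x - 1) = x^2 - 9*x + 8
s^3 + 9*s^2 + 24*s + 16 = (s + 1)*(s + 4)^2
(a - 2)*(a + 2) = a^2 - 4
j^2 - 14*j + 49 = (j - 7)^2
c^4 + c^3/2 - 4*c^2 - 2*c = c*(c - 2)*(c + 1/2)*(c + 2)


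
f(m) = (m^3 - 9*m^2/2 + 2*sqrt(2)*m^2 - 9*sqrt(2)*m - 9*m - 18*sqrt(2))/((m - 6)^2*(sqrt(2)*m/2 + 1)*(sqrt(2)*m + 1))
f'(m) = (3*m^2 - 9*m + 4*sqrt(2)*m - 9*sqrt(2) - 9)/((m - 6)^2*(sqrt(2)*m/2 + 1)*(sqrt(2)*m + 1)) - sqrt(2)*(m^3 - 9*m^2/2 + 2*sqrt(2)*m^2 - 9*sqrt(2)*m - 9*m - 18*sqrt(2))/((m - 6)^2*(sqrt(2)*m/2 + 1)*(sqrt(2)*m + 1)^2) - sqrt(2)*(m^3 - 9*m^2/2 + 2*sqrt(2)*m^2 - 9*sqrt(2)*m - 9*m - 18*sqrt(2))/(2*(m - 6)^2*(sqrt(2)*m/2 + 1)^2*(sqrt(2)*m + 1)) - 2*(m^3 - 9*m^2/2 + 2*sqrt(2)*m^2 - 9*sqrt(2)*m - 9*m - 18*sqrt(2))/((m - 6)^3*(sqrt(2)*m/2 + 1)*(sqrt(2)*m + 1))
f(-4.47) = -0.04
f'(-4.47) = 0.01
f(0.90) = -0.47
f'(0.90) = 0.08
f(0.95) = -0.47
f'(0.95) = 0.07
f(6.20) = 6.61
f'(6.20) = -33.28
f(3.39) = -0.59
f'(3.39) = -0.18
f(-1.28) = 0.61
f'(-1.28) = -0.23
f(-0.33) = -1.13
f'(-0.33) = 2.44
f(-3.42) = -0.02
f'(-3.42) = 0.03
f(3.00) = -0.53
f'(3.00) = -0.12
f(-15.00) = -0.04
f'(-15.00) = 0.00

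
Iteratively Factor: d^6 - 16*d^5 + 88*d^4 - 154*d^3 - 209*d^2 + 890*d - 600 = (d - 3)*(d^5 - 13*d^4 + 49*d^3 - 7*d^2 - 230*d + 200) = (d - 5)*(d - 3)*(d^4 - 8*d^3 + 9*d^2 + 38*d - 40) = (d - 5)*(d - 3)*(d + 2)*(d^3 - 10*d^2 + 29*d - 20) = (d - 5)*(d - 3)*(d - 1)*(d + 2)*(d^2 - 9*d + 20) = (d - 5)*(d - 4)*(d - 3)*(d - 1)*(d + 2)*(d - 5)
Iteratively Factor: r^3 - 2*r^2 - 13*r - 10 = (r + 2)*(r^2 - 4*r - 5) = (r + 1)*(r + 2)*(r - 5)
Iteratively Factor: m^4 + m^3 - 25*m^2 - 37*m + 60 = (m - 1)*(m^3 + 2*m^2 - 23*m - 60) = (m - 1)*(m + 4)*(m^2 - 2*m - 15) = (m - 1)*(m + 3)*(m + 4)*(m - 5)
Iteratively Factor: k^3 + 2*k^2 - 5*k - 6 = (k + 1)*(k^2 + k - 6) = (k - 2)*(k + 1)*(k + 3)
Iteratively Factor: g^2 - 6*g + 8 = (g - 2)*(g - 4)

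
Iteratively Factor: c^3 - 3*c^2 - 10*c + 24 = (c - 4)*(c^2 + c - 6) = (c - 4)*(c + 3)*(c - 2)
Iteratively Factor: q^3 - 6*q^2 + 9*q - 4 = (q - 4)*(q^2 - 2*q + 1) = (q - 4)*(q - 1)*(q - 1)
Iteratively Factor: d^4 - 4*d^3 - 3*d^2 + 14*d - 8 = (d - 1)*(d^3 - 3*d^2 - 6*d + 8) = (d - 1)*(d + 2)*(d^2 - 5*d + 4) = (d - 1)^2*(d + 2)*(d - 4)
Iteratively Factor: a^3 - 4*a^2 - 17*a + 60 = (a + 4)*(a^2 - 8*a + 15) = (a - 5)*(a + 4)*(a - 3)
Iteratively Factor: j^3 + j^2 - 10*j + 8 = (j + 4)*(j^2 - 3*j + 2) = (j - 1)*(j + 4)*(j - 2)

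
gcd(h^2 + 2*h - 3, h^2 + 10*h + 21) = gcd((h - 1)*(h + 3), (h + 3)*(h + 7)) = h + 3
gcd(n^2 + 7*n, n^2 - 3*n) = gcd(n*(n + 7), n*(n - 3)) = n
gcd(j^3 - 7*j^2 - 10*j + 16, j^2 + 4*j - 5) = j - 1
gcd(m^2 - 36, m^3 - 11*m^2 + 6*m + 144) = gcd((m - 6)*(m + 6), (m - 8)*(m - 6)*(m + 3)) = m - 6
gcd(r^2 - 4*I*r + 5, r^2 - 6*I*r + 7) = r + I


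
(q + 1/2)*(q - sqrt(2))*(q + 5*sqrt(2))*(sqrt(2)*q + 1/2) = sqrt(2)*q^4 + sqrt(2)*q^3/2 + 17*q^3/2 - 8*sqrt(2)*q^2 + 17*q^2/4 - 4*sqrt(2)*q - 5*q - 5/2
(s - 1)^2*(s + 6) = s^3 + 4*s^2 - 11*s + 6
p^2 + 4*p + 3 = (p + 1)*(p + 3)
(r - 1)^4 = r^4 - 4*r^3 + 6*r^2 - 4*r + 1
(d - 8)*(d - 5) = d^2 - 13*d + 40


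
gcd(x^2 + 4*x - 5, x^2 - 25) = x + 5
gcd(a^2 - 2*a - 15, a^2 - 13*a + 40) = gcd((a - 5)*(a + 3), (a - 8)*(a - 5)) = a - 5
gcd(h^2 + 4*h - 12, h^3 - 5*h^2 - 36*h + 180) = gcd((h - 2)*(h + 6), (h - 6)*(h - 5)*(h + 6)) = h + 6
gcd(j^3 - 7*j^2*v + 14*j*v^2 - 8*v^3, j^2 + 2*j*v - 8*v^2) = -j + 2*v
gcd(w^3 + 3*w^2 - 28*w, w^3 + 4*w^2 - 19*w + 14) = w + 7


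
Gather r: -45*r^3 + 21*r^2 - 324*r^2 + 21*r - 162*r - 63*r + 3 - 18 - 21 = -45*r^3 - 303*r^2 - 204*r - 36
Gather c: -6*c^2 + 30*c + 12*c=-6*c^2 + 42*c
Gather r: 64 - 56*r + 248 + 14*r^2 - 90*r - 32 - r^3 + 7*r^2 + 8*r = -r^3 + 21*r^2 - 138*r + 280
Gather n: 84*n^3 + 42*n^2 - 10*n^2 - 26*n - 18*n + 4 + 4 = 84*n^3 + 32*n^2 - 44*n + 8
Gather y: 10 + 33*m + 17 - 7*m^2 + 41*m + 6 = -7*m^2 + 74*m + 33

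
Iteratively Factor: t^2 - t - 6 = (t + 2)*(t - 3)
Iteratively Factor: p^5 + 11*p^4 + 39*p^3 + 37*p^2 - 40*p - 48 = (p + 1)*(p^4 + 10*p^3 + 29*p^2 + 8*p - 48) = (p + 1)*(p + 3)*(p^3 + 7*p^2 + 8*p - 16) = (p + 1)*(p + 3)*(p + 4)*(p^2 + 3*p - 4) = (p + 1)*(p + 3)*(p + 4)^2*(p - 1)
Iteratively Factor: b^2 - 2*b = (b)*(b - 2)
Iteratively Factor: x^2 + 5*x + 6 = (x + 3)*(x + 2)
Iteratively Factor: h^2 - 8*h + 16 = (h - 4)*(h - 4)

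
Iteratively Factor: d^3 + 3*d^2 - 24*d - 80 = (d + 4)*(d^2 - d - 20) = (d - 5)*(d + 4)*(d + 4)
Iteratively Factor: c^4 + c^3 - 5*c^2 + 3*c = (c + 3)*(c^3 - 2*c^2 + c) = c*(c + 3)*(c^2 - 2*c + 1) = c*(c - 1)*(c + 3)*(c - 1)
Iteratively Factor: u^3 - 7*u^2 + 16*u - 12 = (u - 2)*(u^2 - 5*u + 6) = (u - 2)^2*(u - 3)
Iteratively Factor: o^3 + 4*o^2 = (o)*(o^2 + 4*o) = o*(o + 4)*(o)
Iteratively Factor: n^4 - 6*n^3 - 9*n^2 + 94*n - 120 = (n + 4)*(n^3 - 10*n^2 + 31*n - 30) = (n - 5)*(n + 4)*(n^2 - 5*n + 6) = (n - 5)*(n - 3)*(n + 4)*(n - 2)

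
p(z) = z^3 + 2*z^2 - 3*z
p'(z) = 3*z^2 + 4*z - 3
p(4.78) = 140.57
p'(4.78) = 84.67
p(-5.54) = -92.03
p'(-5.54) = 66.91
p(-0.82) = 3.25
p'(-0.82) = -4.26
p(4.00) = 84.00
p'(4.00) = 61.00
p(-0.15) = 0.49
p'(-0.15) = -3.53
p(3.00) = 36.00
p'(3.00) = 36.00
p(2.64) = 24.42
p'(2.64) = 28.47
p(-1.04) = 4.16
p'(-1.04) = -3.92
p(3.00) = 36.00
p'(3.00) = 36.00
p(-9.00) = -540.00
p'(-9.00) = 204.00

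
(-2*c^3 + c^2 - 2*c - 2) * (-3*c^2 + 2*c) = 6*c^5 - 7*c^4 + 8*c^3 + 2*c^2 - 4*c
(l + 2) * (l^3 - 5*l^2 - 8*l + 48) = l^4 - 3*l^3 - 18*l^2 + 32*l + 96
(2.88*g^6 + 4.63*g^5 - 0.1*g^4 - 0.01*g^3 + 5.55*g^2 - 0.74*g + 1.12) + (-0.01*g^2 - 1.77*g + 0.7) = 2.88*g^6 + 4.63*g^5 - 0.1*g^4 - 0.01*g^3 + 5.54*g^2 - 2.51*g + 1.82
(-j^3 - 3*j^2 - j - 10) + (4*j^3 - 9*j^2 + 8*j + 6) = 3*j^3 - 12*j^2 + 7*j - 4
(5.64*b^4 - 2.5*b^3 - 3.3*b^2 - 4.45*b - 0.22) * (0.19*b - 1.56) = 1.0716*b^5 - 9.2734*b^4 + 3.273*b^3 + 4.3025*b^2 + 6.9002*b + 0.3432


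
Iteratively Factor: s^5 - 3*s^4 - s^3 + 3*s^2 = (s - 3)*(s^4 - s^2) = s*(s - 3)*(s^3 - s) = s*(s - 3)*(s - 1)*(s^2 + s) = s*(s - 3)*(s - 1)*(s + 1)*(s)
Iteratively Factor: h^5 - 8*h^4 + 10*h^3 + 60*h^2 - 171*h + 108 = (h - 3)*(h^4 - 5*h^3 - 5*h^2 + 45*h - 36) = (h - 4)*(h - 3)*(h^3 - h^2 - 9*h + 9) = (h - 4)*(h - 3)^2*(h^2 + 2*h - 3) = (h - 4)*(h - 3)^2*(h - 1)*(h + 3)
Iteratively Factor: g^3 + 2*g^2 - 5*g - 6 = (g + 3)*(g^2 - g - 2) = (g + 1)*(g + 3)*(g - 2)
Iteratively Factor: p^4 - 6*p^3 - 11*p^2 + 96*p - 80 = (p - 5)*(p^3 - p^2 - 16*p + 16) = (p - 5)*(p - 4)*(p^2 + 3*p - 4) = (p - 5)*(p - 4)*(p - 1)*(p + 4)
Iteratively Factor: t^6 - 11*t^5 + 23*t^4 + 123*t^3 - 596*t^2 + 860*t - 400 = (t - 2)*(t^5 - 9*t^4 + 5*t^3 + 133*t^2 - 330*t + 200) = (t - 5)*(t - 2)*(t^4 - 4*t^3 - 15*t^2 + 58*t - 40) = (t - 5)^2*(t - 2)*(t^3 + t^2 - 10*t + 8) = (t - 5)^2*(t - 2)*(t - 1)*(t^2 + 2*t - 8) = (t - 5)^2*(t - 2)^2*(t - 1)*(t + 4)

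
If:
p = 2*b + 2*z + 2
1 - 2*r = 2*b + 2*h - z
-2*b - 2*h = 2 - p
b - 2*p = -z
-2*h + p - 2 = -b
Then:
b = 0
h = -4/3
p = -2/3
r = 7/6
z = -4/3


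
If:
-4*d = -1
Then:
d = 1/4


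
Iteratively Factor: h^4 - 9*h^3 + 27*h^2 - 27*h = (h)*(h^3 - 9*h^2 + 27*h - 27) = h*(h - 3)*(h^2 - 6*h + 9) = h*(h - 3)^2*(h - 3)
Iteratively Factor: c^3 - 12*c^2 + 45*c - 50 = (c - 5)*(c^2 - 7*c + 10) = (c - 5)^2*(c - 2)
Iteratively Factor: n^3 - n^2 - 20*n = (n)*(n^2 - n - 20) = n*(n - 5)*(n + 4)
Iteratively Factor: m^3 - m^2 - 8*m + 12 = (m - 2)*(m^2 + m - 6) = (m - 2)^2*(m + 3)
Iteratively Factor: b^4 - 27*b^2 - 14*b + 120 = (b + 4)*(b^3 - 4*b^2 - 11*b + 30) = (b - 2)*(b + 4)*(b^2 - 2*b - 15) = (b - 5)*(b - 2)*(b + 4)*(b + 3)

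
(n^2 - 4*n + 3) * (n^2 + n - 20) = n^4 - 3*n^3 - 21*n^2 + 83*n - 60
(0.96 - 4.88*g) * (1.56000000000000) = 1.4976 - 7.6128*g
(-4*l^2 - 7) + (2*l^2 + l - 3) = -2*l^2 + l - 10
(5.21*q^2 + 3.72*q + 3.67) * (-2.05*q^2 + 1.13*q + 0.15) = -10.6805*q^4 - 1.7387*q^3 - 2.5384*q^2 + 4.7051*q + 0.5505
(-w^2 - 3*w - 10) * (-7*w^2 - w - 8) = 7*w^4 + 22*w^3 + 81*w^2 + 34*w + 80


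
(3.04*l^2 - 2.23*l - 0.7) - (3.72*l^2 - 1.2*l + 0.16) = -0.68*l^2 - 1.03*l - 0.86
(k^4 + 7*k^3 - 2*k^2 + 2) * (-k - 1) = -k^5 - 8*k^4 - 5*k^3 + 2*k^2 - 2*k - 2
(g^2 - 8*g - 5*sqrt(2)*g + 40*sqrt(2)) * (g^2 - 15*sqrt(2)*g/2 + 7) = g^4 - 25*sqrt(2)*g^3/2 - 8*g^3 + 82*g^2 + 100*sqrt(2)*g^2 - 656*g - 35*sqrt(2)*g + 280*sqrt(2)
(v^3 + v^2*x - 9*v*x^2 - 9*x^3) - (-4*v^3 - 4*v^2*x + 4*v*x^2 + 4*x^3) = 5*v^3 + 5*v^2*x - 13*v*x^2 - 13*x^3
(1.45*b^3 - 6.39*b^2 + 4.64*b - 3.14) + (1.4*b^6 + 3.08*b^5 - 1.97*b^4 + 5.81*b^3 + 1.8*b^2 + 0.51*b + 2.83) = 1.4*b^6 + 3.08*b^5 - 1.97*b^4 + 7.26*b^3 - 4.59*b^2 + 5.15*b - 0.31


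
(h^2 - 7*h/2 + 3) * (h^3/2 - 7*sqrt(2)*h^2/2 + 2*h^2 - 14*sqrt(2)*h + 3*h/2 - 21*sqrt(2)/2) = h^5/2 - 7*sqrt(2)*h^4/2 + h^4/4 - 4*h^3 - 7*sqrt(2)*h^3/4 + 3*h^2/4 + 28*sqrt(2)*h^2 - 21*sqrt(2)*h/4 + 9*h/2 - 63*sqrt(2)/2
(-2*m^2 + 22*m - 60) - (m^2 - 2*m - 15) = -3*m^2 + 24*m - 45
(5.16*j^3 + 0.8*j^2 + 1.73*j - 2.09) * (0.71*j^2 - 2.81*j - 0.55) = 3.6636*j^5 - 13.9316*j^4 - 3.8577*j^3 - 6.7852*j^2 + 4.9214*j + 1.1495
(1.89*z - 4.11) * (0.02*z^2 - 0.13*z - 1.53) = 0.0378*z^3 - 0.3279*z^2 - 2.3574*z + 6.2883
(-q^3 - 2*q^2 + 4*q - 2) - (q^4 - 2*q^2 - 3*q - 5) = -q^4 - q^3 + 7*q + 3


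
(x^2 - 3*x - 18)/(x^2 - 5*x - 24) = (x - 6)/(x - 8)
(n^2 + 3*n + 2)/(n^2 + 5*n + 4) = (n + 2)/(n + 4)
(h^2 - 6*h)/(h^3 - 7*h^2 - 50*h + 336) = h/(h^2 - h - 56)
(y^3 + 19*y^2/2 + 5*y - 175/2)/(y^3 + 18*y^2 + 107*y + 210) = (y - 5/2)/(y + 6)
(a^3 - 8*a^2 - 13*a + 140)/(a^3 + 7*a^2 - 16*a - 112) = (a^2 - 12*a + 35)/(a^2 + 3*a - 28)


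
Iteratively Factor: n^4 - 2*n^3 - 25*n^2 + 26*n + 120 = (n + 4)*(n^3 - 6*n^2 - n + 30) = (n - 3)*(n + 4)*(n^2 - 3*n - 10) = (n - 5)*(n - 3)*(n + 4)*(n + 2)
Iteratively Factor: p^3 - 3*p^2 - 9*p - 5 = (p + 1)*(p^2 - 4*p - 5) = (p - 5)*(p + 1)*(p + 1)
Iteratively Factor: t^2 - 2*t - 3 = (t - 3)*(t + 1)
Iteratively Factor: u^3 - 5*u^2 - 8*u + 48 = (u - 4)*(u^2 - u - 12) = (u - 4)*(u + 3)*(u - 4)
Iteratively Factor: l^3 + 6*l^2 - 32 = (l - 2)*(l^2 + 8*l + 16) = (l - 2)*(l + 4)*(l + 4)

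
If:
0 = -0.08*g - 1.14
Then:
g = -14.25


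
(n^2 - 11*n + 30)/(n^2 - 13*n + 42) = (n - 5)/(n - 7)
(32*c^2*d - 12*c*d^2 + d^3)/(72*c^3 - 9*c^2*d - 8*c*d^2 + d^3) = d*(4*c - d)/(9*c^2 - d^2)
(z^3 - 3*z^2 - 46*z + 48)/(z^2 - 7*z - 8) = (z^2 + 5*z - 6)/(z + 1)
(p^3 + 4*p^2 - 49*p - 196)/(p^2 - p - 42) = (p^2 + 11*p + 28)/(p + 6)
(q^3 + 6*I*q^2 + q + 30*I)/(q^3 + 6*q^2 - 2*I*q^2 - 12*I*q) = (q^2 + 8*I*q - 15)/(q*(q + 6))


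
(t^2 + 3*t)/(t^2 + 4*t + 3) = t/(t + 1)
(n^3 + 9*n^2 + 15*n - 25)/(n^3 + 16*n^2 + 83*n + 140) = (n^2 + 4*n - 5)/(n^2 + 11*n + 28)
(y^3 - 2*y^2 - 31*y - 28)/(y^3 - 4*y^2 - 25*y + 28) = (y + 1)/(y - 1)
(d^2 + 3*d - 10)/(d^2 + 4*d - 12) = (d + 5)/(d + 6)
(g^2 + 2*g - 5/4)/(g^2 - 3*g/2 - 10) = (g - 1/2)/(g - 4)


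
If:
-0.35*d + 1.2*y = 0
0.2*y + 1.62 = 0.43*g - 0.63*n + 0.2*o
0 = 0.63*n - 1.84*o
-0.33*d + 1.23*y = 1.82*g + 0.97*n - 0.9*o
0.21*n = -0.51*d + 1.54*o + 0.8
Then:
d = 0.16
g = 0.83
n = -2.27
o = -0.78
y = 0.05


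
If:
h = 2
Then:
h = 2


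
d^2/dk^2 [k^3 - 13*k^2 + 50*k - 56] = 6*k - 26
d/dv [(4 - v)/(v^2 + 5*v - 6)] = (-v^2 - 5*v + (v - 4)*(2*v + 5) + 6)/(v^2 + 5*v - 6)^2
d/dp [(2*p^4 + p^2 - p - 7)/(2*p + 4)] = (6*p^4 + 16*p^3 + p^2 + 4*p + 5)/(2*(p^2 + 4*p + 4))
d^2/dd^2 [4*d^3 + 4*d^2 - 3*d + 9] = 24*d + 8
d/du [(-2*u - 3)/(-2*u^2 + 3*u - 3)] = (-4*u^2 - 12*u + 15)/(4*u^4 - 12*u^3 + 21*u^2 - 18*u + 9)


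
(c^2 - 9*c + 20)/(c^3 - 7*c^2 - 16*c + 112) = (c - 5)/(c^2 - 3*c - 28)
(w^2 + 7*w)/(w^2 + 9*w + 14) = w/(w + 2)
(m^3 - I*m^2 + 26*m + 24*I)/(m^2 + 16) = (m^2 - 5*I*m + 6)/(m - 4*I)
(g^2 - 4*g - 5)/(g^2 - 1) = (g - 5)/(g - 1)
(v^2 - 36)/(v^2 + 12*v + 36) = (v - 6)/(v + 6)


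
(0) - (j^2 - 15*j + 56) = -j^2 + 15*j - 56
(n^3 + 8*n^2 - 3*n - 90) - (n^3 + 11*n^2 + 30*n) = -3*n^2 - 33*n - 90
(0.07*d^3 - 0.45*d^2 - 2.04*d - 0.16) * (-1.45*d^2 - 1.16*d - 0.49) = -0.1015*d^5 + 0.5713*d^4 + 3.4457*d^3 + 2.8189*d^2 + 1.1852*d + 0.0784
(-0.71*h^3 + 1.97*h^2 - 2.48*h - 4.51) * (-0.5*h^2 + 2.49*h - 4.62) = 0.355*h^5 - 2.7529*h^4 + 9.4255*h^3 - 13.0216*h^2 + 0.227699999999999*h + 20.8362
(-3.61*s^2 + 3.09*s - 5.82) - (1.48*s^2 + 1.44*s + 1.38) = -5.09*s^2 + 1.65*s - 7.2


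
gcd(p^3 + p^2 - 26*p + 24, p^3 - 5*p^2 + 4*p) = p^2 - 5*p + 4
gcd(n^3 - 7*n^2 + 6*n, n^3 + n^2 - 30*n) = n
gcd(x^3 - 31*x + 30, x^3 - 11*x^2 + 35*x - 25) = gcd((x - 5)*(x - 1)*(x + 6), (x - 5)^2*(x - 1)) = x^2 - 6*x + 5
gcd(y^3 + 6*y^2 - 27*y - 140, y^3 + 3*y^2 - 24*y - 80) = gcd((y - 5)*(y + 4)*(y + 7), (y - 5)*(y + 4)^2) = y^2 - y - 20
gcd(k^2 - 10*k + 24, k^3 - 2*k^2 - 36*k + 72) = k - 6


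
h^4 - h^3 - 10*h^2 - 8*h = h*(h - 4)*(h + 1)*(h + 2)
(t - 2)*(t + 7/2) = t^2 + 3*t/2 - 7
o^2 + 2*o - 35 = (o - 5)*(o + 7)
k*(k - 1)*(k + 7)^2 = k^4 + 13*k^3 + 35*k^2 - 49*k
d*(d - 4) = d^2 - 4*d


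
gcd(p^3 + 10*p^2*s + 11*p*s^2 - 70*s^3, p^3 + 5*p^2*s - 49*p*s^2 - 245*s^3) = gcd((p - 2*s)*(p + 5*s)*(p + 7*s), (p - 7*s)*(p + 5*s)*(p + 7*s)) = p^2 + 12*p*s + 35*s^2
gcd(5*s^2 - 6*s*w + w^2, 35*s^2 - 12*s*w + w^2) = 5*s - w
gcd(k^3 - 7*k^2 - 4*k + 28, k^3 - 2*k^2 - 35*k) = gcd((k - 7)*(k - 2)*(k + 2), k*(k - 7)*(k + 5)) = k - 7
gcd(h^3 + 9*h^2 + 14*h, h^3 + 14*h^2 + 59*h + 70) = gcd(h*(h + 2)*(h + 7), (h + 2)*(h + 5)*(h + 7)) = h^2 + 9*h + 14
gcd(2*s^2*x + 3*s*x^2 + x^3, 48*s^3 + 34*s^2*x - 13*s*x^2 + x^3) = s + x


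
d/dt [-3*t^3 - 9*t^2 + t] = -9*t^2 - 18*t + 1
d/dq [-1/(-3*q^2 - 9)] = -2*q/(3*(q^2 + 3)^2)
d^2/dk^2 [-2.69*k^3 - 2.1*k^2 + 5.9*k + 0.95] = -16.14*k - 4.2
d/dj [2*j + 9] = 2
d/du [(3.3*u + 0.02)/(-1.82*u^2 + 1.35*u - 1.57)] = (6.006*u^2 + 0.0728*u - 5.208)/(3.3124*u^4 - 4.914*u^3 + 7.5373*u^2 - 4.239*u + 2.4649)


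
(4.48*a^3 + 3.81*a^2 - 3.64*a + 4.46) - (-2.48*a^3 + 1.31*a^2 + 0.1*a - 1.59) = 6.96*a^3 + 2.5*a^2 - 3.74*a + 6.05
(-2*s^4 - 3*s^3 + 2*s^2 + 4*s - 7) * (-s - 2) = 2*s^5 + 7*s^4 + 4*s^3 - 8*s^2 - s + 14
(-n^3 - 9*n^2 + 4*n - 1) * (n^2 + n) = -n^5 - 10*n^4 - 5*n^3 + 3*n^2 - n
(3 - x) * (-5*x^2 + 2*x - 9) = 5*x^3 - 17*x^2 + 15*x - 27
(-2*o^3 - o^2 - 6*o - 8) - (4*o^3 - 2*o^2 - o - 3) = -6*o^3 + o^2 - 5*o - 5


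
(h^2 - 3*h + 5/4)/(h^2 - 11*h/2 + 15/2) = (h - 1/2)/(h - 3)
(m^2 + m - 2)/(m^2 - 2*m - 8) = (m - 1)/(m - 4)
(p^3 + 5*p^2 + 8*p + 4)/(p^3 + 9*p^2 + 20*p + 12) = (p + 2)/(p + 6)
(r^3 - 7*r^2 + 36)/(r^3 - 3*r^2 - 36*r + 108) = (r + 2)/(r + 6)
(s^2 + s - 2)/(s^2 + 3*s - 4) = (s + 2)/(s + 4)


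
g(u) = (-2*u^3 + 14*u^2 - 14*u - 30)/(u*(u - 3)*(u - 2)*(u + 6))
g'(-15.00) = 0.03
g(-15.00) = 0.24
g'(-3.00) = 0.30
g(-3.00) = -0.71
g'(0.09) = 102.63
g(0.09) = -10.22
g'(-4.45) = 0.97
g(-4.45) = -1.47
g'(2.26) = -16.45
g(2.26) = 3.68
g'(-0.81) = 1.21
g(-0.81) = 0.19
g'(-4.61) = 1.20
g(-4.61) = -1.64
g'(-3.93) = 0.56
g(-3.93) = -1.08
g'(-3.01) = 0.30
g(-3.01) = -0.71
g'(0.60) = 1.79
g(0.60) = -2.54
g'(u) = (-6*u^2 + 28*u - 14)/(u*(u - 3)*(u - 2)*(u + 6)) - (-2*u^3 + 14*u^2 - 14*u - 30)/(u*(u - 3)*(u - 2)*(u + 6)^2) - (-2*u^3 + 14*u^2 - 14*u - 30)/(u*(u - 3)*(u - 2)^2*(u + 6)) - (-2*u^3 + 14*u^2 - 14*u - 30)/(u*(u - 3)^2*(u - 2)*(u + 6)) - (-2*u^3 + 14*u^2 - 14*u - 30)/(u^2*(u - 3)*(u - 2)*(u + 6)) = 2*(u^4 - 8*u^3 - 19*u^2 - 40*u + 60)/(u^2*(u^4 + 8*u^3 - 8*u^2 - 96*u + 144))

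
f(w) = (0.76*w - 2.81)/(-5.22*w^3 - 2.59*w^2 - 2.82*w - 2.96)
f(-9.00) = -0.00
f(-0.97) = -1.69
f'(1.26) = -0.18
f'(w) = (0.76*w - 2.81)*(15.66*w^2 + 5.18*w + 2.82)/(-5.22*w^3 - 2.59*w^2 - 2.82*w - 2.96)^2 + 0.76/(-5.22*w^3 - 2.59*w^2 - 2.82*w - 2.96) = (7.9344*w^3 - 42.0362*w^2 - 14.5558*w - 10.1738)/(27.2484*w^6 + 27.0396*w^5 + 36.1489*w^4 + 45.51*w^3 + 23.2852*w^2 + 16.6944*w + 8.7616)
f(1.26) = 0.09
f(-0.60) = 3.04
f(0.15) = 0.78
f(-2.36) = -0.08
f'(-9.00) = -0.00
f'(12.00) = 0.00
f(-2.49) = -0.07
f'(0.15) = -1.11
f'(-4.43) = -0.01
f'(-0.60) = -15.89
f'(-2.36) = -0.09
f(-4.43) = -0.01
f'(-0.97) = -9.69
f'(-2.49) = -0.08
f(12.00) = -0.00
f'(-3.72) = -0.02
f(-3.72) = -0.02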